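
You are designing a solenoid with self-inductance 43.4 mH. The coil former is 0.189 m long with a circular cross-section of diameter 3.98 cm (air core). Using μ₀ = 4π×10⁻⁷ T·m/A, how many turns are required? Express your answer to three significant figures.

N ≈ 2290 turns

A = π(d/2)² = π(1.990×10^-2 m)² = 1.244×10^-3 m².
From L = μ₀N²A/ℓ, N = √(Lℓ / (μ₀A)).
N = √[(4.340×10^-2)(0.189) / ((4π×10⁻⁷)×1.244×10^-3)] = √(5.247×10^6) ≈ 2290.6.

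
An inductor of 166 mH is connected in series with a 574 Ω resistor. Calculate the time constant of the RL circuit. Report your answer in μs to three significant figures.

τ ≈ 289 μs

τ = L/R = (0.166 H)/(574 Ω) = 2.892×10^-4 s.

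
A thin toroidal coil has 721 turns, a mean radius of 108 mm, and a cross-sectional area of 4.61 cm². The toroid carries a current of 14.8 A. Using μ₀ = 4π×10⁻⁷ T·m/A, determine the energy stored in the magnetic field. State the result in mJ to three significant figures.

L = μ₀N²A/(2πR) = (4π×10⁻⁷)(721)²(4.610×10^-4)/(2π×0.108) = 4.438×10^-4 H.
U = ½LI² = ½(4.438×10^-4)(14.8)² = 4.860×10^-2 J.

U ≈ 48.6 mJ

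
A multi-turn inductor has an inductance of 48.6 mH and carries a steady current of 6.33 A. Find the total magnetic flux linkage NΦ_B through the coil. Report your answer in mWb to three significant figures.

NΦ_B ≈ 308 mWb

From L = NΦ_B/I, the flux linkage is NΦ_B = LI.
NΦ_B = (4.860×10^-2 H)(6.33 A) = 0.3076 Wb.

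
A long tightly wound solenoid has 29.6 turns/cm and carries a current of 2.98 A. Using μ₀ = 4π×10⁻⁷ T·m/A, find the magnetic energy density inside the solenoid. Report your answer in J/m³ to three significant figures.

B = μ₀nI = (4π×10⁻⁷)(2.960×10^3)(2.98) = 1.108×10^-2 T.
u = B²/(2μ₀) = (1.108×10^-2)²/(2×4π×10⁻⁷) = 48.89 J/m³.

u ≈ 48.9 J/m³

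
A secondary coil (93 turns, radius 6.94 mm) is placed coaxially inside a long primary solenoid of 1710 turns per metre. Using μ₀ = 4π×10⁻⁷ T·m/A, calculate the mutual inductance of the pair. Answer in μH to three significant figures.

M ≈ 30.2 μH

The outer solenoid produces a uniform field B₁ = μ₀n₁I₁ across the inner coil,
so the flux linkage is N₂Φ = N₂B₁A₂ = μ₀n₁N₂A₂·I₁, giving M = μ₀n₁N₂A₂.
A₂ = πr² = π(6.940×10^-3 m)² = 1.513×10^-4 m².
M = (4π×10⁻⁷)(1710)(93)(1.513×10^-4) = 3.024×10^-5 H.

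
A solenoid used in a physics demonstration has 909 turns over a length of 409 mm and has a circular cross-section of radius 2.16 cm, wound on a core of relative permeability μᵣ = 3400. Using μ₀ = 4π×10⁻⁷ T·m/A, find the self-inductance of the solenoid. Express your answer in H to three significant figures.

L ≈ 12.7 H

A = πr² = π(2.160×10^-2 m)² = 1.466×10^-3 m².
For a long solenoid, L = μ₀μᵣN²A/ℓ.
L = (4π×10⁻⁷)(3400)(909)²(1.466×10^-3)/(0.409 m) = 12.65 H.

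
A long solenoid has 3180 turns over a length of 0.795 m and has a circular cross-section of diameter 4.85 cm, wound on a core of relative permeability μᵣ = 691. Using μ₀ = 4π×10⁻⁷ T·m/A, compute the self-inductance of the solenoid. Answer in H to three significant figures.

L ≈ 20.4 H

A = π(d/2)² = π(2.425×10^-2 m)² = 1.847×10^-3 m².
For a long solenoid, L = μ₀μᵣN²A/ℓ.
L = (4π×10⁻⁷)(691)(3180)²(1.847×10^-3)/(0.795 m) = 20.41 H.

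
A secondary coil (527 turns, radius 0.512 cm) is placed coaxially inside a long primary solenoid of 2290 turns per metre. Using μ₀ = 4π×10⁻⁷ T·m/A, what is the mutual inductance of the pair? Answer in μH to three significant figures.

The outer solenoid produces a uniform field B₁ = μ₀n₁I₁ across the inner coil,
so the flux linkage is N₂Φ = N₂B₁A₂ = μ₀n₁N₂A₂·I₁, giving M = μ₀n₁N₂A₂.
A₂ = πr² = π(5.120×10^-3 m)² = 8.235×10^-5 m².
M = (4π×10⁻⁷)(2290)(527)(8.235×10^-5) = 1.249×10^-4 H.

M ≈ 125 μH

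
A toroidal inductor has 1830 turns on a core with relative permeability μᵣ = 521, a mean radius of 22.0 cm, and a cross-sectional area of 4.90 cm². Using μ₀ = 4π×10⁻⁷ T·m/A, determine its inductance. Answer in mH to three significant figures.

L ≈ 777 mH

For a thin toroid, L = μ₀μᵣN²A/(2πR).
L = (4π×10⁻⁷)(521)(1830)²(4.900×10^-4) / (2π×0.22 m) = 0.7772 H.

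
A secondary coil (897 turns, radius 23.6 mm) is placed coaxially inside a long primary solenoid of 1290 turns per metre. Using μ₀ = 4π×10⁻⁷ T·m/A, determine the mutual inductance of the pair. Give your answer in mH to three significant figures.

M ≈ 2.54 mH

The outer solenoid produces a uniform field B₁ = μ₀n₁I₁ across the inner coil,
so the flux linkage is N₂Φ = N₂B₁A₂ = μ₀n₁N₂A₂·I₁, giving M = μ₀n₁N₂A₂.
A₂ = πr² = π(2.360×10^-2 m)² = 1.750×10^-3 m².
M = (4π×10⁻⁷)(1290)(897)(1.750×10^-3) = 2.544×10^-3 H.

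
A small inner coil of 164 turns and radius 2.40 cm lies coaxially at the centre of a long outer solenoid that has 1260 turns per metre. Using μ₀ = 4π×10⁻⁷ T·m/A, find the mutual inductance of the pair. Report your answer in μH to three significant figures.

The outer solenoid produces a uniform field B₁ = μ₀n₁I₁ across the inner coil,
so the flux linkage is N₂Φ = N₂B₁A₂ = μ₀n₁N₂A₂·I₁, giving M = μ₀n₁N₂A₂.
A₂ = πr² = π(2.400×10^-2 m)² = 1.810×10^-3 m².
M = (4π×10⁻⁷)(1260)(164)(1.810×10^-3) = 4.699×10^-4 H.

M ≈ 470 μH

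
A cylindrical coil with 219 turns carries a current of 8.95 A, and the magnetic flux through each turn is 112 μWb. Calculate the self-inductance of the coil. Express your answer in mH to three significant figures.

L ≈ 2.74 mH

Self-inductance is defined by L = NΦ_B/I (flux linkage over current).
L = (219)(1.120×10^-4 Wb)/(8.95 A) = 2.741×10^-3 H.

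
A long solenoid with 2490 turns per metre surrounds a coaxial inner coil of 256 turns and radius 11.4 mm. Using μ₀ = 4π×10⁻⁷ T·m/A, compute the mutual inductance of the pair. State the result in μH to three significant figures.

The outer solenoid produces a uniform field B₁ = μ₀n₁I₁ across the inner coil,
so the flux linkage is N₂Φ = N₂B₁A₂ = μ₀n₁N₂A₂·I₁, giving M = μ₀n₁N₂A₂.
A₂ = πr² = π(1.140×10^-2 m)² = 4.083×10^-4 m².
M = (4π×10⁻⁷)(2490)(256)(4.083×10^-4) = 3.270×10^-4 H.

M ≈ 327 μH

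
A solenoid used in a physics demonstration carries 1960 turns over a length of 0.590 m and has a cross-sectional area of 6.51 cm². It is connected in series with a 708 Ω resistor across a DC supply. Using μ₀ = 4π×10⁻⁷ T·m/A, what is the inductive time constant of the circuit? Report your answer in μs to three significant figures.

τ ≈ 7.52 μs

A = 6.51 cm² = 6.510×10^-4 m².
L = μ₀N²A/ℓ = (4π×10⁻⁷)(1960)²(6.510×10^-4)/(0.59) = 5.327×10^-3 H.
τ = L/R = (5.327×10^-3)/(708) = 7.523×10^-6 s.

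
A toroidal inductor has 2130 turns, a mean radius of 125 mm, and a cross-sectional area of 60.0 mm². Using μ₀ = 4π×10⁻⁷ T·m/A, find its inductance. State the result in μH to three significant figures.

L ≈ 436 μH

For a thin toroid, L = μ₀N²A/(2πR).
L = (4π×10⁻⁷)(2130)²(6.000×10^-5) / (2π×0.125 m) = 4.355×10^-4 H.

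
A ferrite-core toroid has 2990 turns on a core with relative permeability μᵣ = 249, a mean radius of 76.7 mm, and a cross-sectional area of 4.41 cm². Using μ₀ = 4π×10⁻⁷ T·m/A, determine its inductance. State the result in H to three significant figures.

L ≈ 2.56 H

For a thin toroid, L = μ₀μᵣN²A/(2πR).
L = (4π×10⁻⁷)(249)(2990)²(4.410×10^-4) / (2π×7.670×10^-2 m) = 2.56 H.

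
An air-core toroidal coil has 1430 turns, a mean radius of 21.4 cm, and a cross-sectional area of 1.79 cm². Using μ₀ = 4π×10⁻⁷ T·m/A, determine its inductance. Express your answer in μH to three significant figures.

L ≈ 342 μH

For a thin toroid, L = μ₀N²A/(2πR).
L = (4π×10⁻⁷)(1430)²(1.790×10^-4) / (2π×0.214 m) = 3.421×10^-4 H.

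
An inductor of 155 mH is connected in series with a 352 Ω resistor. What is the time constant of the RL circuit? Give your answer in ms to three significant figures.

τ ≈ 0.440 ms

τ = L/R = (0.155 H)/(352 Ω) = 4.403×10^-4 s.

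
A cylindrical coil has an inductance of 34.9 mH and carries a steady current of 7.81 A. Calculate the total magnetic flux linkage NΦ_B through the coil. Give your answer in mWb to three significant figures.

NΦ_B ≈ 273 mWb

From L = NΦ_B/I, the flux linkage is NΦ_B = LI.
NΦ_B = (3.490×10^-2 H)(7.81 A) = 0.2726 Wb.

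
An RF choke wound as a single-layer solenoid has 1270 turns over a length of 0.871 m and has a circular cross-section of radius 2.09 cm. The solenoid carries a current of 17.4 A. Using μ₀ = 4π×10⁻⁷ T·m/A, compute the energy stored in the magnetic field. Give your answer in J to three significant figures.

U ≈ 0.483 J

A = πr² = π(2.090×10^-2 m)² = 1.372×10^-3 m².
L = μ₀N²A/ℓ = (4π×10⁻⁷)(1270)²(1.372×10^-3)/(0.871) = 3.193×10^-3 H.
U = ½LI² = ½(3.193×10^-3)(17.4)² = 0.4834 J.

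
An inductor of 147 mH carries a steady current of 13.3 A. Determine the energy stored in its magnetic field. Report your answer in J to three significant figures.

U ≈ 13.0 J

Stored magnetic energy: U = ½LI².
U = ½(0.147 H)(13.3 A)² = 13 J.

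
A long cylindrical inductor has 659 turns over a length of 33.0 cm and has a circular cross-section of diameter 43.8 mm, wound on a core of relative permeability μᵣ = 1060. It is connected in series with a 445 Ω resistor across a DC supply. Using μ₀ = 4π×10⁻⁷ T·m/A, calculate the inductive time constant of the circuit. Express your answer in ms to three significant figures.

A = π(d/2)² = π(2.190×10^-2 m)² = 1.507×10^-3 m².
L = μ₀μᵣN²A/ℓ = (4π×10⁻⁷)(1060)(659)²(1.507×10^-3)/(0.33) = 2.641 H.
τ = L/R = (2.641)/(445) = 5.935×10^-3 s.

τ ≈ 5.94 ms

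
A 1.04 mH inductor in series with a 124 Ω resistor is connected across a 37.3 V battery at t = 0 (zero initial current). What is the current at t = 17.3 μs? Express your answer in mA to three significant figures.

τ = L/R = 1.040×10^-3/124 = 8.387×10^-6 s; final current I_∞ = ε/R = 37.3/124 = 0.3008 A.
I(t) = I_∞(1 − e^(−t/τ)) with t/τ = 2.063.
I = (0.3008)(1 − e^(−2.063)) = 0.2626 A.

I ≈ 263 mA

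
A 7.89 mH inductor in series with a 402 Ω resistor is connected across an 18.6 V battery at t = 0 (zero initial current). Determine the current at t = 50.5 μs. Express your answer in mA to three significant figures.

I ≈ 42.7 mA

τ = L/R = 7.890×10^-3/402 = 1.963×10^-5 s; final current I_∞ = ε/R = 18.6/402 = 4.627×10^-2 A.
I(t) = I_∞(1 − e^(−t/τ)) with t/τ = 2.573.
I = (4.627×10^-2)(1 − e^(−2.573)) = 4.274×10^-2 A.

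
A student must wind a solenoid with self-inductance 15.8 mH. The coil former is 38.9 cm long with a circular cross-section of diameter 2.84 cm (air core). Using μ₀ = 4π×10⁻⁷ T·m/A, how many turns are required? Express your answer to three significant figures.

N ≈ 2780 turns

A = π(d/2)² = π(1.420×10^-2 m)² = 6.3347×10^-4 m².
From L = μ₀N²A/ℓ, N = √(Lℓ / (μ₀A)).
N = √[(1.580×10^-2)(0.389) / ((4π×10⁻⁷)×6.3347×10^-4)] = √(7.721×10^6) ≈ 2778.7.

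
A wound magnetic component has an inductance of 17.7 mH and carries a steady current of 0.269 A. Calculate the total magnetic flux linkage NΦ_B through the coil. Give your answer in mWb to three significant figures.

NΦ_B ≈ 4.76 mWb

From L = NΦ_B/I, the flux linkage is NΦ_B = LI.
NΦ_B = (1.770×10^-2 H)(0.269 A) = 4.761×10^-3 Wb.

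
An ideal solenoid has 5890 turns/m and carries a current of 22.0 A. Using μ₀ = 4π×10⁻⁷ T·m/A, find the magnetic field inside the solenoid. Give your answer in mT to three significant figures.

B ≈ 163 mT

Inside a long solenoid, B = μ₀nI.
B = (4π×10⁻⁷)(5.890×10^3 m⁻¹)(22.0 A) = 0.1628 T.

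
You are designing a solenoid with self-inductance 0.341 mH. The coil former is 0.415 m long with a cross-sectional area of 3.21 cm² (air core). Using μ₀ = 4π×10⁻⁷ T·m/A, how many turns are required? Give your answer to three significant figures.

N ≈ 592 turns

A = 3.21 cm² = 3.210×10^-4 m².
From L = μ₀N²A/ℓ, N = √(Lℓ / (μ₀A)).
N = √[(3.410×10^-4)(0.415) / ((4π×10⁻⁷)×3.210×10^-4)] = √(3.508×10^5) ≈ 592.3.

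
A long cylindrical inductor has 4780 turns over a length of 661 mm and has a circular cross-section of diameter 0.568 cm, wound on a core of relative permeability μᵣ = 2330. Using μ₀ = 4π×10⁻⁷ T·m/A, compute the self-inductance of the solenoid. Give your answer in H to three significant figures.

L ≈ 2.56 H

A = π(d/2)² = π(2.840×10^-3 m)² = 2.534×10^-5 m².
For a long solenoid, L = μ₀μᵣN²A/ℓ.
L = (4π×10⁻⁷)(2330)(4780)²(2.534×10^-5)/(0.661 m) = 2.5645 H.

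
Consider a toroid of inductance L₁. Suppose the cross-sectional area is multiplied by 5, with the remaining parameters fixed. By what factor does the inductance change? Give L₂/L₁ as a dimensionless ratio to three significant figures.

L₂/L₁ = 5.00

For a toroid, L ∝ μᵣN²A/R.
L₂/L₁ = (5) = 5.00.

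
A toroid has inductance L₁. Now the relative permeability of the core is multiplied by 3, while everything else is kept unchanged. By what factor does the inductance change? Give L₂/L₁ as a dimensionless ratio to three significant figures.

L₂/L₁ = 3.00

For a toroid, L ∝ μᵣN²A/R.
L₂/L₁ = (3) = 3.00.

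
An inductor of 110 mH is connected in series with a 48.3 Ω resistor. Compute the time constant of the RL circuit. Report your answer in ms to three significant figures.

τ ≈ 2.28 ms

τ = L/R = (0.11 H)/(48.3 Ω) = 2.277×10^-3 s.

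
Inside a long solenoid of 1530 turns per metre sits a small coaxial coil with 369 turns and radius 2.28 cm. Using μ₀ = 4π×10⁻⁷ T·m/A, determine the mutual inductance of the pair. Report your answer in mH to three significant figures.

M ≈ 1.16 mH

The outer solenoid produces a uniform field B₁ = μ₀n₁I₁ across the inner coil,
so the flux linkage is N₂Φ = N₂B₁A₂ = μ₀n₁N₂A₂·I₁, giving M = μ₀n₁N₂A₂.
A₂ = πr² = π(2.280×10^-2 m)² = 1.633×10^-3 m².
M = (4π×10⁻⁷)(1530)(369)(1.633×10^-3) = 1.159×10^-3 H.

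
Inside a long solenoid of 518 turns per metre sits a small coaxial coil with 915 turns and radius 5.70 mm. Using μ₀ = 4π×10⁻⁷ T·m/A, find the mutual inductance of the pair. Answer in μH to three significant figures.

The outer solenoid produces a uniform field B₁ = μ₀n₁I₁ across the inner coil,
so the flux linkage is N₂Φ = N₂B₁A₂ = μ₀n₁N₂A₂·I₁, giving M = μ₀n₁N₂A₂.
A₂ = πr² = π(5.700×10^-3 m)² = 1.021×10^-4 m².
M = (4π×10⁻⁷)(518)(915)(1.021×10^-4) = 6.079×10^-5 H.

M ≈ 60.8 μH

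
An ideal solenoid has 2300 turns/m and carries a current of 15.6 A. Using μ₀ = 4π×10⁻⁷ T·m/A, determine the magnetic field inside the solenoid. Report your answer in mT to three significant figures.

B ≈ 45.1 mT

Inside a long solenoid, B = μ₀nI.
B = (4π×10⁻⁷)(2.300×10^3 m⁻¹)(15.6 A) = 4.509×10^-2 T.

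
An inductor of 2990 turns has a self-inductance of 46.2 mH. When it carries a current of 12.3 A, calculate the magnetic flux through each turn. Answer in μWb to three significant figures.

Φ_B ≈ 190 μWb

From L = NΦ_B/I, the flux per turn is Φ_B = LI/N.
Φ_B = (4.620×10^-2 H)(12.3 A)/2990 = 1.901×10^-4 Wb.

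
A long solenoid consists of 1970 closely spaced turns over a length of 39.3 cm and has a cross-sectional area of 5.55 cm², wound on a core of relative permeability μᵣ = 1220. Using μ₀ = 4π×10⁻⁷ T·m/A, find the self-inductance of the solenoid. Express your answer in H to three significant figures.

A = 5.55 cm² = 5.550×10^-4 m².
For a long solenoid, L = μ₀μᵣN²A/ℓ.
L = (4π×10⁻⁷)(1220)(1970)²(5.550×10^-4)/(0.393 m) = 8.402 H.

L ≈ 8.40 H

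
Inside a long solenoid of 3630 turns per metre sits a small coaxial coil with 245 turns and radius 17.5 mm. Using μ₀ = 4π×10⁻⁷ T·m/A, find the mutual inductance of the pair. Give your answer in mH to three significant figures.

The outer solenoid produces a uniform field B₁ = μ₀n₁I₁ across the inner coil,
so the flux linkage is N₂Φ = N₂B₁A₂ = μ₀n₁N₂A₂·I₁, giving M = μ₀n₁N₂A₂.
A₂ = πr² = π(1.750×10^-2 m)² = 9.621×10^-4 m².
M = (4π×10⁻⁷)(3630)(245)(9.621×10^-4) = 1.075×10^-3 H.

M ≈ 1.08 mH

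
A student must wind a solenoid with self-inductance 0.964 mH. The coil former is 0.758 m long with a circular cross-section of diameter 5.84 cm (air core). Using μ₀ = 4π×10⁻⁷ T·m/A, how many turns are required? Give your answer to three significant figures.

N ≈ 466 turns

A = π(d/2)² = π(2.920×10^-2 m)² = 2.679×10^-3 m².
From L = μ₀N²A/ℓ, N = √(Lℓ / (μ₀A)).
N = √[(9.640×10^-4)(0.758) / ((4π×10⁻⁷)×2.679×10^-3)] = √(2.171×10^5) ≈ 465.9.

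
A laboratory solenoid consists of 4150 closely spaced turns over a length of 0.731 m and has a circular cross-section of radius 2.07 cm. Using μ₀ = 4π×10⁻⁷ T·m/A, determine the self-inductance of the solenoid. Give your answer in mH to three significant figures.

L ≈ 39.9 mH

A = πr² = π(2.070×10^-2 m)² = 1.346×10^-3 m².
For a long solenoid, L = μ₀N²A/ℓ.
L = (4π×10⁻⁷)(4150)²(1.346×10^-3)/(0.731 m) = 3.985×10^-2 H.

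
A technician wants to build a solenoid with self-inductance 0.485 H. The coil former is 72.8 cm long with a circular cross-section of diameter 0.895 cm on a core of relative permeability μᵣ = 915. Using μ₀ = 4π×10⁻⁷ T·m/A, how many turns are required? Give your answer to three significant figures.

N ≈ 2210 turns

A = π(d/2)² = π(4.475×10^-3 m)² = 6.291×10^-5 m².
From L = μ₀μᵣN²A/ℓ, N = √(Lℓ / (μ₀μᵣA)).
N = √[(0.485)(0.728) / ((4π×10⁻⁷)(915)×6.291×10^-5)] = √(4.881×10^6) ≈ 2209.3.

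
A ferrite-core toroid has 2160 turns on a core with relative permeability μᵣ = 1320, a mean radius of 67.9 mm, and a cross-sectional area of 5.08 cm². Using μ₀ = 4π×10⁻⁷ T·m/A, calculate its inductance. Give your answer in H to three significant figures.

L ≈ 9.22 H

For a thin toroid, L = μ₀μᵣN²A/(2πR).
L = (4π×10⁻⁷)(1320)(2160)²(5.080×10^-4) / (2π×6.790×10^-2 m) = 9.215 H.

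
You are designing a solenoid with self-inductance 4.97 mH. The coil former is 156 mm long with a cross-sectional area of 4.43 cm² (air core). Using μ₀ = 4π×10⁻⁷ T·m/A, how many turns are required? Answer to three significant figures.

N ≈ 1180 turns

A = 4.43 cm² = 4.430×10^-4 m².
From L = μ₀N²A/ℓ, N = √(Lℓ / (μ₀A)).
N = √[(4.970×10^-3)(0.156) / ((4π×10⁻⁷)×4.430×10^-4)] = √(1.393×10^6) ≈ 1180.1.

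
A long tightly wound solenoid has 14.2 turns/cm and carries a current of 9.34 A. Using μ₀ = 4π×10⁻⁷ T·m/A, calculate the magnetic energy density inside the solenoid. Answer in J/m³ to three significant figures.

B = μ₀nI = (4π×10⁻⁷)(1.420×10^3)(9.34) = 1.667×10^-2 T.
u = B²/(2μ₀) = (1.667×10^-2)²/(2×4π×10⁻⁷) = 110.5 J/m³.

u ≈ 111 J/m³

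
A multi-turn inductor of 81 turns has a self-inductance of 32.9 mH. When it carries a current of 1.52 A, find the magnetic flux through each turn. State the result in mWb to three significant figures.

From L = NΦ_B/I, the flux per turn is Φ_B = LI/N.
Φ_B = (3.290×10^-2 H)(1.52 A)/81 = 6.174×10^-4 Wb.

Φ_B ≈ 0.617 mWb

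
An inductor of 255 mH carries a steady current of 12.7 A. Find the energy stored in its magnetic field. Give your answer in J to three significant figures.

Stored magnetic energy: U = ½LI².
U = ½(0.255 H)(12.7 A)² = 20.56 J.

U ≈ 20.6 J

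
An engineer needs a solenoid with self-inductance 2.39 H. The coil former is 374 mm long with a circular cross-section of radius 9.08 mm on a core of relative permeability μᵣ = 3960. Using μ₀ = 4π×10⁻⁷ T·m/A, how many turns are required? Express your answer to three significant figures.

N ≈ 833 turns

A = πr² = π(9.080×10^-3 m)² = 2.590×10^-4 m².
From L = μ₀μᵣN²A/ℓ, N = √(Lℓ / (μ₀μᵣA)).
N = √[(2.39)(0.374) / ((4π×10⁻⁷)(3960)×2.590×10^-4)] = √(6.9349×10^5) ≈ 832.8.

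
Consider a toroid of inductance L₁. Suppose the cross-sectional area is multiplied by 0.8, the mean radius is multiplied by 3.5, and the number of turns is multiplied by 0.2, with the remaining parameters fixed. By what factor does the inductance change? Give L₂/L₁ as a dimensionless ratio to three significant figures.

L₂/L₁ = 0.00914

For a toroid, L ∝ μᵣN²A/R.
L₂/L₁ = (0.8) × (3.5)^-1 × (0.2)^2 = 0.00914.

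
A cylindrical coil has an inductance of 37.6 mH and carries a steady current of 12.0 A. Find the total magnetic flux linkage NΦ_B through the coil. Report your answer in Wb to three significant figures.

NΦ_B ≈ 0.451 Wb

From L = NΦ_B/I, the flux linkage is NΦ_B = LI.
NΦ_B = (3.760×10^-2 H)(12.0 A) = 0.4512 Wb.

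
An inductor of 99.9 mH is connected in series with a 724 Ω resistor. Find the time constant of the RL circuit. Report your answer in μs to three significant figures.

τ ≈ 138 μs

τ = L/R = (9.990×10^-2 H)/(724 Ω) = 1.380×10^-4 s.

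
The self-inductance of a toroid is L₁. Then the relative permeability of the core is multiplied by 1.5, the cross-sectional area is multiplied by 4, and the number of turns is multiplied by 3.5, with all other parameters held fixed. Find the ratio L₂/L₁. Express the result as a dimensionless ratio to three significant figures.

For a toroid, L ∝ μᵣN²A/R.
L₂/L₁ = (1.5) × (4) × (3.5)^2 = 73.5.

L₂/L₁ = 73.5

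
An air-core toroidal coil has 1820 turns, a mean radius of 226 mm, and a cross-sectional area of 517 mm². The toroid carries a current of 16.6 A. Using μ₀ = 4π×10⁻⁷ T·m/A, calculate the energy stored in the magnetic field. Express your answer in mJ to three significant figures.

L = μ₀N²A/(2πR) = (4π×10⁻⁷)(1820)²(5.170×10^-4)/(2π×0.226) = 1.515×10^-3 H.
U = ½LI² = ½(1.515×10^-3)(16.6)² = 0.2088 J.

U ≈ 209 mJ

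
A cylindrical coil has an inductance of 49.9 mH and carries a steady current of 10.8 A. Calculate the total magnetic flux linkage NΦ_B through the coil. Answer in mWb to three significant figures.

NΦ_B ≈ 539 mWb

From L = NΦ_B/I, the flux linkage is NΦ_B = LI.
NΦ_B = (4.990×10^-2 H)(10.8 A) = 0.5389 Wb.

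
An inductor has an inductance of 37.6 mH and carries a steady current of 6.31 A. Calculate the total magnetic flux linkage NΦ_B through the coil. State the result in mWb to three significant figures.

From L = NΦ_B/I, the flux linkage is NΦ_B = LI.
NΦ_B = (3.760×10^-2 H)(6.31 A) = 0.2373 Wb.

NΦ_B ≈ 237 mWb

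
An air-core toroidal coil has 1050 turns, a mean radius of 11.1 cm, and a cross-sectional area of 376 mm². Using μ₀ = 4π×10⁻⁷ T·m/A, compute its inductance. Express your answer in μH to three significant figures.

L ≈ 747 μH

For a thin toroid, L = μ₀N²A/(2πR).
L = (4π×10⁻⁷)(1050)²(3.760×10^-4) / (2π×0.111 m) = 7.469×10^-4 H.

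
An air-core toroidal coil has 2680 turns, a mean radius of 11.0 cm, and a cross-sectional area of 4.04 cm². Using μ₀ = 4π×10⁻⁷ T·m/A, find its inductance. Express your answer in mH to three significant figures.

L ≈ 5.28 mH

For a thin toroid, L = μ₀N²A/(2πR).
L = (4π×10⁻⁷)(2680)²(4.040×10^-4) / (2π×0.11 m) = 5.276×10^-3 H.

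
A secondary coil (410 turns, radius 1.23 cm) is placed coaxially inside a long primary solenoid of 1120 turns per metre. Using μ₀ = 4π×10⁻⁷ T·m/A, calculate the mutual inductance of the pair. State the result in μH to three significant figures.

The outer solenoid produces a uniform field B₁ = μ₀n₁I₁ across the inner coil,
so the flux linkage is N₂Φ = N₂B₁A₂ = μ₀n₁N₂A₂·I₁, giving M = μ₀n₁N₂A₂.
A₂ = πr² = π(1.230×10^-2 m)² = 4.753×10^-4 m².
M = (4π×10⁻⁷)(1120)(410)(4.753×10^-4) = 2.743×10^-4 H.

M ≈ 274 μH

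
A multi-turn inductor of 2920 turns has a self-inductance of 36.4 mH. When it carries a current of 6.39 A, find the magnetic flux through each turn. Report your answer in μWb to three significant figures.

From L = NΦ_B/I, the flux per turn is Φ_B = LI/N.
Φ_B = (3.640×10^-2 H)(6.39 A)/2920 = 7.966×10^-5 Wb.

Φ_B ≈ 79.7 μWb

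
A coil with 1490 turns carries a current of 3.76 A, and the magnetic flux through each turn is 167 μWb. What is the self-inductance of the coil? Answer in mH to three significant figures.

Self-inductance is defined by L = NΦ_B/I (flux linkage over current).
L = (1490)(1.670×10^-4 Wb)/(3.76 A) = 6.618×10^-2 H.

L ≈ 66.2 mH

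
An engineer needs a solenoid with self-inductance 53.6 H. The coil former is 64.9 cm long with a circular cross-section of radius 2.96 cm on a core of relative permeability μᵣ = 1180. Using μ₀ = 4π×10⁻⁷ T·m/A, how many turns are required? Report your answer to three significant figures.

A = πr² = π(2.960×10^-2 m)² = 2.753×10^-3 m².
From L = μ₀μᵣN²A/ℓ, N = √(Lℓ / (μ₀μᵣA)).
N = √[(53.6)(0.649) / ((4π×10⁻⁷)(1180)×2.753×10^-3)] = √(8.523×10^6) ≈ 2919.4.

N ≈ 2920 turns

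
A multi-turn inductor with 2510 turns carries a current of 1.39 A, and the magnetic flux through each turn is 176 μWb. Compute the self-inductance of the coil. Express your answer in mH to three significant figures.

L ≈ 318 mH

Self-inductance is defined by L = NΦ_B/I (flux linkage over current).
L = (2510)(1.760×10^-4 Wb)/(1.39 A) = 0.3178 H.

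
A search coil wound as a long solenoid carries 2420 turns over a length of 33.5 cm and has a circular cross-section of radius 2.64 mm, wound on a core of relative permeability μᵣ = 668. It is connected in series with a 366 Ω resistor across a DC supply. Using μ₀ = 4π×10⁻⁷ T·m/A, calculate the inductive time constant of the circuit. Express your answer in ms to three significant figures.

A = πr² = π(2.640×10^-3 m)² = 2.190×10^-5 m².
L = μ₀μᵣN²A/ℓ = (4π×10⁻⁷)(668)(2420)²(2.190×10^-5)/(0.335) = 0.3213 H.
τ = L/R = (0.3213)/(366) = 8.779×10^-4 s.

τ ≈ 0.878 ms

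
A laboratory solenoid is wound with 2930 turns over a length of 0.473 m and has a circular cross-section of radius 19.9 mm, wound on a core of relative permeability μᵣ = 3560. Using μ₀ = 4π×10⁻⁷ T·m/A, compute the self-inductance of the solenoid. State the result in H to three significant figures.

A = πr² = π(1.990×10^-2 m)² = 1.244×10^-3 m².
For a long solenoid, L = μ₀μᵣN²A/ℓ.
L = (4π×10⁻⁷)(3560)(2930)²(1.244×10^-3)/(0.473 m) = 101 H.

L ≈ 101 H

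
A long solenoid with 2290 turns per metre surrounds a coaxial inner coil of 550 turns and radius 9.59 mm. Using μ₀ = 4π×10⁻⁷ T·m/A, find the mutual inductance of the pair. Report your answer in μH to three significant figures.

M ≈ 457 μH

The outer solenoid produces a uniform field B₁ = μ₀n₁I₁ across the inner coil,
so the flux linkage is N₂Φ = N₂B₁A₂ = μ₀n₁N₂A₂·I₁, giving M = μ₀n₁N₂A₂.
A₂ = πr² = π(9.590×10^-3 m)² = 2.889×10^-4 m².
M = (4π×10⁻⁷)(2290)(550)(2.889×10^-4) = 4.573×10^-4 H.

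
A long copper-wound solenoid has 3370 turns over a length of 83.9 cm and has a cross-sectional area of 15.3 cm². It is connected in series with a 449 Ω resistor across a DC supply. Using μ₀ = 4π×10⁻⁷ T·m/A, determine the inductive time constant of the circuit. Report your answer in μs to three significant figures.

τ ≈ 58.0 μs

A = 15.3 cm² = 1.530×10^-3 m².
L = μ₀N²A/ℓ = (4π×10⁻⁷)(3370)²(1.530×10^-3)/(0.839) = 2.603×10^-2 H.
τ = L/R = (2.603×10^-2)/(449) = 5.796×10^-5 s.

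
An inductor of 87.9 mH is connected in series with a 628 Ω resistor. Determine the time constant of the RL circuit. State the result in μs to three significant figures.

τ = L/R = (8.790×10^-2 H)/(628 Ω) = 1.400×10^-4 s.

τ ≈ 140 μs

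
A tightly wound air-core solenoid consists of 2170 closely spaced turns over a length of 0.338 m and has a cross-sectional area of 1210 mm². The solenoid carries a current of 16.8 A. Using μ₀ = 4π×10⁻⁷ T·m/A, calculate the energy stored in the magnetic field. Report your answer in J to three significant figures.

A = 1210 mm² = 1.210×10^-3 m².
L = μ₀N²A/ℓ = (4π×10⁻⁷)(2170)²(1.210×10^-3)/(0.338) = 2.118×10^-2 H.
U = ½LI² = ½(2.118×10^-2)(16.8)² = 2.989 J.

U ≈ 2.99 J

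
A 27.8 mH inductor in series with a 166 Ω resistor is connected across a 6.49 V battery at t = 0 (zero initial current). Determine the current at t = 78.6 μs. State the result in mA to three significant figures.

I ≈ 14.6 mA

τ = L/R = 2.780×10^-2/166 = 1.6747×10^-4 s; final current I_∞ = ε/R = 6.49/166 = 3.910×10^-2 A.
I(t) = I_∞(1 − e^(−t/τ)) with t/τ = 0.469.
I = (3.910×10^-2)(1 − e^(−0.469)) = 1.464×10^-2 A.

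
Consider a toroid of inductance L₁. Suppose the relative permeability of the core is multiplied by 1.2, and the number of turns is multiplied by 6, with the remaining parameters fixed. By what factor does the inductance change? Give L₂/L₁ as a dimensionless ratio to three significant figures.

L₂/L₁ = 43.2

For a toroid, L ∝ μᵣN²A/R.
L₂/L₁ = (1.2) × (6)^2 = 43.2.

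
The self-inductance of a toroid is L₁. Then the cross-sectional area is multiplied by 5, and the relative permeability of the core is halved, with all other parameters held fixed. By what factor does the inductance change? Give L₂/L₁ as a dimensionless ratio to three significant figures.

For a toroid, L ∝ μᵣN²A/R.
L₂/L₁ = (5) × (0.5) = 2.50.

L₂/L₁ = 2.50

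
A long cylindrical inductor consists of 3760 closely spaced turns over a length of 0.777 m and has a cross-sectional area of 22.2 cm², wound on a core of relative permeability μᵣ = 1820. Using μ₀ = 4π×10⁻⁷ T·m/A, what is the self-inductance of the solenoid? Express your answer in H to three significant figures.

L ≈ 92.4 H

A = 22.2 cm² = 2.220×10^-3 m².
For a long solenoid, L = μ₀μᵣN²A/ℓ.
L = (4π×10⁻⁷)(1820)(3760)²(2.220×10^-3)/(0.777 m) = 92.38 H.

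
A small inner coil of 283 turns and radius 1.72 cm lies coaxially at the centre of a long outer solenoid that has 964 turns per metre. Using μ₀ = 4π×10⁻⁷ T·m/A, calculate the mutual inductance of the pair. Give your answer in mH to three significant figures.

M ≈ 0.319 mH

The outer solenoid produces a uniform field B₁ = μ₀n₁I₁ across the inner coil,
so the flux linkage is N₂Φ = N₂B₁A₂ = μ₀n₁N₂A₂·I₁, giving M = μ₀n₁N₂A₂.
A₂ = πr² = π(1.720×10^-2 m)² = 9.294×10^-4 m².
M = (4π×10⁻⁷)(964)(283)(9.294×10^-4) = 3.186×10^-4 H.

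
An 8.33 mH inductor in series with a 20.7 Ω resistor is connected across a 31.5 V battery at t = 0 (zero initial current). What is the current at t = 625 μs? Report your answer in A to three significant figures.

I ≈ 1.20 A

τ = L/R = 8.330×10^-3/20.7 = 4.024×10^-4 s; final current I_∞ = ε/R = 31.5/20.7 = 1.522 A.
I(t) = I_∞(1 − e^(−t/τ)) with t/τ = 1.553.
I = (1.522)(1 − e^(−1.553)) = 1.2 A.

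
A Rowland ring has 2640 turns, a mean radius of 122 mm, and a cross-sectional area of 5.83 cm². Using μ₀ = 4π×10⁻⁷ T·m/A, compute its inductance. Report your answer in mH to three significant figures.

For a thin toroid, L = μ₀N²A/(2πR).
L = (4π×10⁻⁷)(2640)²(5.830×10^-4) / (2π×0.122 m) = 6.661×10^-3 H.

L ≈ 6.66 mH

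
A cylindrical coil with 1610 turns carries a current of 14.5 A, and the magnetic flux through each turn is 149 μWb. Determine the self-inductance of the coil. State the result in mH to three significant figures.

Self-inductance is defined by L = NΦ_B/I (flux linkage over current).
L = (1610)(1.490×10^-4 Wb)/(14.5 A) = 1.654×10^-2 H.

L ≈ 16.5 mH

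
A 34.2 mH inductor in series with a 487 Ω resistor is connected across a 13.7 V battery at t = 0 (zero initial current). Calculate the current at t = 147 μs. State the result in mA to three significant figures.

τ = L/R = 3.420×10^-2/487 = 7.023×10^-5 s; final current I_∞ = ε/R = 13.7/487 = 2.813×10^-2 A.
I(t) = I_∞(1 − e^(−t/τ)) with t/τ = 2.093.
I = (2.813×10^-2)(1 − e^(−2.093)) = 2.466×10^-2 A.

I ≈ 24.7 mA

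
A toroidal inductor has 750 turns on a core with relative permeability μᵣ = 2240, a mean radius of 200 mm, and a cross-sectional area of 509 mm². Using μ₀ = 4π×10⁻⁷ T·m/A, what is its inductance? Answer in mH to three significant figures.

For a thin toroid, L = μ₀μᵣN²A/(2πR).
L = (4π×10⁻⁷)(2240)(750)²(5.090×10^-4) / (2π×0.2 m) = 0.6413 H.

L ≈ 641 mH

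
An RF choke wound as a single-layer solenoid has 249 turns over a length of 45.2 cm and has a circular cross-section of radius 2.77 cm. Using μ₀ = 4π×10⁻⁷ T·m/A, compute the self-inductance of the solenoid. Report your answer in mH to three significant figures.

A = πr² = π(2.770×10^-2 m)² = 2.411×10^-3 m².
For a long solenoid, L = μ₀N²A/ℓ.
L = (4π×10⁻⁷)(249)²(2.411×10^-3)/(0.452 m) = 4.155×10^-4 H.

L ≈ 0.416 mH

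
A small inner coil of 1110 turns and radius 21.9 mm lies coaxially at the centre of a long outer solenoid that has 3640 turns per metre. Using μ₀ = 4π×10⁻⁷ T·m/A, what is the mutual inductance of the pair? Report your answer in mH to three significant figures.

The outer solenoid produces a uniform field B₁ = μ₀n₁I₁ across the inner coil,
so the flux linkage is N₂Φ = N₂B₁A₂ = μ₀n₁N₂A₂·I₁, giving M = μ₀n₁N₂A₂.
A₂ = πr² = π(2.190×10^-2 m)² = 1.507×10^-3 m².
M = (4π×10⁻⁷)(3640)(1110)(1.507×10^-3) = 7.650×10^-3 H.

M ≈ 7.65 mH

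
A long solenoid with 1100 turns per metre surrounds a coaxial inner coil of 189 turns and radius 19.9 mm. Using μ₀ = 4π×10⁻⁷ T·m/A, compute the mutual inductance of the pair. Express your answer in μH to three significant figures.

M ≈ 325 μH

The outer solenoid produces a uniform field B₁ = μ₀n₁I₁ across the inner coil,
so the flux linkage is N₂Φ = N₂B₁A₂ = μ₀n₁N₂A₂·I₁, giving M = μ₀n₁N₂A₂.
A₂ = πr² = π(1.990×10^-2 m)² = 1.244×10^-3 m².
M = (4π×10⁻⁷)(1100)(189)(1.244×10^-3) = 3.250×10^-4 H.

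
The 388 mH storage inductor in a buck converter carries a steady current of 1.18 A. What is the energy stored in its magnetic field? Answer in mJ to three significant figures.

U ≈ 270 mJ

Stored magnetic energy: U = ½LI².
U = ½(0.388 H)(1.18 A)² = 0.2701 J.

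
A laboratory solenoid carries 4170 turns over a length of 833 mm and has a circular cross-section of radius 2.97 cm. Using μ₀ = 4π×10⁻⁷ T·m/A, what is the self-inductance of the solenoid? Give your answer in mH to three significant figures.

A = πr² = π(2.970×10^-2 m)² = 2.771×10^-3 m².
For a long solenoid, L = μ₀N²A/ℓ.
L = (4π×10⁻⁷)(4170)²(2.771×10^-3)/(0.833 m) = 7.269×10^-2 H.

L ≈ 72.7 mH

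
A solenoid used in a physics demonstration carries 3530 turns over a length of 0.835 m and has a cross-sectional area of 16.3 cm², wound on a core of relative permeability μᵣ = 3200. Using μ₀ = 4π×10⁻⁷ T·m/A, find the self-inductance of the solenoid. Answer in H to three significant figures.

A = 16.3 cm² = 1.630×10^-3 m².
For a long solenoid, L = μ₀μᵣN²A/ℓ.
L = (4π×10⁻⁷)(3200)(3530)²(1.630×10^-3)/(0.835 m) = 97.82 H.

L ≈ 97.8 H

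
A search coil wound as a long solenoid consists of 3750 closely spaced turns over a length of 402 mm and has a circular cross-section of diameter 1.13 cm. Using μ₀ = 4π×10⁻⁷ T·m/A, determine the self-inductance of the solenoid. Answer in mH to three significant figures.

A = π(d/2)² = π(5.650×10^-3 m)² = 1.003×10^-4 m².
For a long solenoid, L = μ₀N²A/ℓ.
L = (4π×10⁻⁷)(3750)²(1.003×10^-4)/(0.402 m) = 4.409×10^-3 H.

L ≈ 4.41 mH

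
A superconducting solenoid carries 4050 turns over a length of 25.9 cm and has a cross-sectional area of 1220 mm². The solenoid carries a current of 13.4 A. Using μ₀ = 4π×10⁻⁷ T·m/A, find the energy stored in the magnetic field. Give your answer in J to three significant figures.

A = 1220 mm² = 1.220×10^-3 m².
L = μ₀N²A/ℓ = (4π×10⁻⁷)(4050)²(1.220×10^-3)/(0.259) = 9.709×10^-2 H.
U = ½LI² = ½(9.709×10^-2)(13.4)² = 8.717 J.

U ≈ 8.72 J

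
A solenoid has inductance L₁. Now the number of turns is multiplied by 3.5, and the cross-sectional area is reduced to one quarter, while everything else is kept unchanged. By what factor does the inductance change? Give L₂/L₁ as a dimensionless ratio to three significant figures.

L₂/L₁ = 3.06

For a solenoid, L ∝ μᵣN²A/ℓ.
L₂/L₁ = (3.5)^2 × (0.25) = 3.06.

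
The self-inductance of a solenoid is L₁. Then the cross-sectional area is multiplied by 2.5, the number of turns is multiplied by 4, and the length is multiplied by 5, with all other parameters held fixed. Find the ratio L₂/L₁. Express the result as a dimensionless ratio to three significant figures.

L₂/L₁ = 8.00

For a solenoid, L ∝ μᵣN²A/ℓ.
L₂/L₁ = (2.5) × (4)^2 × (5)^-1 = 8.00.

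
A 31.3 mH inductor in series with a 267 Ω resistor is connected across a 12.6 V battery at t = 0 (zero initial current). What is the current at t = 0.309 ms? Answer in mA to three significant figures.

τ = L/R = 3.130×10^-2/267 = 1.172×10^-4 s; final current I_∞ = ε/R = 12.6/267 = 4.719×10^-2 A.
I(t) = I_∞(1 − e^(−t/τ)) with t/τ = 2.636.
I = (4.719×10^-2)(1 − e^(−2.636)) = 4.381×10^-2 A.

I ≈ 43.8 mA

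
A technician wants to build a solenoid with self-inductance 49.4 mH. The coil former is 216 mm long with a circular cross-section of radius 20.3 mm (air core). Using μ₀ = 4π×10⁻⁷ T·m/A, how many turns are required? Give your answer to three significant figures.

A = πr² = π(2.030×10^-2 m)² = 1.2946×10^-3 m².
From L = μ₀N²A/ℓ, N = √(Lℓ / (μ₀A)).
N = √[(4.940×10^-2)(0.216) / ((4π×10⁻⁷)×1.2946×10^-3)] = √(6.559×10^6) ≈ 2561.0.

N ≈ 2560 turns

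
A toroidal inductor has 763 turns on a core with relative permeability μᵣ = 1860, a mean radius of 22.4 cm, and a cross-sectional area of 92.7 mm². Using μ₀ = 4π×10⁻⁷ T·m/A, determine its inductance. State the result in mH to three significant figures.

L ≈ 89.6 mH

For a thin toroid, L = μ₀μᵣN²A/(2πR).
L = (4π×10⁻⁷)(1860)(763)²(9.270×10^-5) / (2π×0.224 m) = 8.962×10^-2 H.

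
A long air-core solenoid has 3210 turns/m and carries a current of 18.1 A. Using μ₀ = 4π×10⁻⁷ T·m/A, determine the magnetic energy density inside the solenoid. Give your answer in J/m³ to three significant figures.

u ≈ 2120 J/m³

B = μ₀nI = (4π×10⁻⁷)(3.210×10^3)(18.1) = 7.301×10^-2 T.
u = B²/(2μ₀) = (7.301×10^-2)²/(2×4π×10⁻⁷) = 2.121×10^3 J/m³.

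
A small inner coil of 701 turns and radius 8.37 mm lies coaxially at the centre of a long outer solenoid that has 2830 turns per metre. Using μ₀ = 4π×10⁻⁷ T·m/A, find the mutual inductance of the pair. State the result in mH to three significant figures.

M ≈ 0.549 mH

The outer solenoid produces a uniform field B₁ = μ₀n₁I₁ across the inner coil,
so the flux linkage is N₂Φ = N₂B₁A₂ = μ₀n₁N₂A₂·I₁, giving M = μ₀n₁N₂A₂.
A₂ = πr² = π(8.370×10^-3 m)² = 2.201×10^-4 m².
M = (4π×10⁻⁷)(2830)(701)(2.201×10^-4) = 5.487×10^-4 H.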